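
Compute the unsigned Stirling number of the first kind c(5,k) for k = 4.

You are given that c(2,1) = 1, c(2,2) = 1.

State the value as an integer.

r3: T_3,2=2×1+1=3; T_3,3=2×0+1=1
r4: T_4,3=3×1+3=6; T_4,4=3×0+1=1
r5: T_5,4=4×1+6=10
Read c(5,4) = 10.

10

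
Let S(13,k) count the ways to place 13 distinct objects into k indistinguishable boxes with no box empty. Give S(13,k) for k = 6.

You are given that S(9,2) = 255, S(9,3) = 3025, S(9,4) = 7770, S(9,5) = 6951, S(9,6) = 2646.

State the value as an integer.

9321312

i=10: T(10,3)=255+3·3025=9330 | T(10,4)=3025+4·7770=34105 | T(10,5)=7770+5·6951=42525 | T(10,6)=6951+6·2646=22827
i=11: T(11,4)=9330+4·34105=145750 | T(11,5)=34105+5·42525=246730 | T(11,6)=42525+6·22827=179487
i=12: T(12,5)=145750+5·246730=1379400 | T(12,6)=246730+6·179487=1323652
i=13: T(13,6)=1379400+6·1323652=9321312
Read S(13,6) = 9321312.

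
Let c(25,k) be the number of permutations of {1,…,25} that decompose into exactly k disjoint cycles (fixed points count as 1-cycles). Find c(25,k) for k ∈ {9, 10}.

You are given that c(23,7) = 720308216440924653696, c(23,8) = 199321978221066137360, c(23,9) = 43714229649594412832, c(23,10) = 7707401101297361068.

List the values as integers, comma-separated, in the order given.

34218695959407148992880, 6508376179668146850000

@24  (24,8):199321978221066137360·23+720308216440924653696→5304713715525445812976, (24,9):43714229649594412832·23+199321978221066137360→1204749260161737632496, (24,10):7707401101297361068·23+43714229649594412832→220984454979433717396
@25  (25,9):1204749260161737632496·24+5304713715525445812976→34218695959407148992880, (25,10):220984454979433717396·24+1204749260161737632496→6508376179668146850000
Read c(25,9) = 34218695959407148992880, c(25,10) = 6508376179668146850000.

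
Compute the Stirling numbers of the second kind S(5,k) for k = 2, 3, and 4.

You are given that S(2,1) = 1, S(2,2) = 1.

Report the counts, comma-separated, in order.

15, 25, 10

@3  (3,1):1·1+0→1, (3,2):1·2+1→3, (3,3):0·3+1→1
@4  (4,1):1·1+0→1, (4,2):3·2+1→7, (4,3):1·3+3→6, (4,4):0·4+1→1
@5  (5,2):7·2+1→15, (5,3):6·3+7→25, (5,4):1·4+6→10
Read S(5,2) = 15, S(5,3) = 25, S(5,4) = 10.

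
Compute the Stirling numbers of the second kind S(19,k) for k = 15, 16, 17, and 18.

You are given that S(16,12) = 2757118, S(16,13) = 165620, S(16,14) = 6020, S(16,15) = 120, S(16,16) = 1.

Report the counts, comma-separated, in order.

13916778, 527136, 12597, 171

[17] T[17,13]:13*165620+2757118=4910178 · T[17,14]:14*6020+165620=249900 · T[17,15]:15*120+6020=7820 · T[17,16]:16*1+120=136 · T[17,17]:17*0+1=1
[18] T[18,14]:14*249900+4910178=8408778 · T[18,15]:15*7820+249900=367200 · T[18,16]:16*136+7820=9996 · T[18,17]:17*1+136=153 · T[18,18]:18*0+1=1
[19] T[19,15]:15*367200+8408778=13916778 · T[19,16]:16*9996+367200=527136 · T[19,17]:17*153+9996=12597 · T[19,18]:18*1+153=171
Read S(19,15) = 13916778, S(19,16) = 527136, S(19,17) = 12597, S(19,18) = 171.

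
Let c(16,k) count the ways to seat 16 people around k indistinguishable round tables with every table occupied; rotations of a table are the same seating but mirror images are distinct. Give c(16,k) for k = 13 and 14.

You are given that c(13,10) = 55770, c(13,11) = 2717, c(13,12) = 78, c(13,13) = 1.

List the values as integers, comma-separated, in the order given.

i=14: T(14,11)=55770+13·2717=91091 | T(14,12)=2717+13·78=3731 | T(14,13)=78+13·1=91 | T(14,14)=1+13·0=1
i=15: T(15,12)=91091+14·3731=143325 | T(15,13)=3731+14·91=5005 | T(15,14)=91+14·1=105
i=16: T(16,13)=143325+15·5005=218400 | T(16,14)=5005+15·105=6580
Read c(16,13) = 218400, c(16,14) = 6580.

218400, 6580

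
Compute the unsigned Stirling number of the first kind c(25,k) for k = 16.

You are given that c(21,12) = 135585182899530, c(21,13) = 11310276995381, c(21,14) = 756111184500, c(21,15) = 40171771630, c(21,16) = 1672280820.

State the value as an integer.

5700586321864500

r22: T_22,13=21×11310276995381+135585182899530=373100999802531; T_22,14=21×756111184500+11310276995381=27188611869881; T_22,15=21×40171771630+756111184500=1599718388730; T_22,16=21×1672280820+40171771630=75289668850
r23: T_23,14=22×27188611869881+373100999802531=971250460939913; T_23,15=22×1599718388730+27188611869881=62382416421941; T_23,16=22×75289668850+1599718388730=3256091103430
r24: T_24,15=23×62382416421941+971250460939913=2406046038644556; T_24,16=23×3256091103430+62382416421941=137272511800831
r25: T_25,16=24×137272511800831+2406046038644556=5700586321864500
Read c(25,16) = 5700586321864500.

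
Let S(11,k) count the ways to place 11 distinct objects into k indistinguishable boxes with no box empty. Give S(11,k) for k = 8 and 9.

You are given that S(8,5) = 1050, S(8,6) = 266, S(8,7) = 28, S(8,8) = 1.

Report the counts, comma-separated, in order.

r9: T_9,6=6×266+1050=2646; T_9,7=7×28+266=462; T_9,8=8×1+28=36; T_9,9=9×0+1=1
r10: T_10,7=7×462+2646=5880; T_10,8=8×36+462=750; T_10,9=9×1+36=45
r11: T_11,8=8×750+5880=11880; T_11,9=9×45+750=1155
Read S(11,8) = 11880, S(11,9) = 1155.

11880, 1155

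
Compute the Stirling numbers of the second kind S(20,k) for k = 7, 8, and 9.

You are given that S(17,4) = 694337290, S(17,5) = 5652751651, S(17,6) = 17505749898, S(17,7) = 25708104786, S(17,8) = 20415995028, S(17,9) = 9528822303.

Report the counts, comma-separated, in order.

r18: T_18,5=5×5652751651+694337290=28958095545; T_18,6=6×17505749898+5652751651=110687251039; T_18,7=7×25708104786+17505749898=197462483400; T_18,8=8×20415995028+25708104786=189036065010; T_18,9=9×9528822303+20415995028=106175395755
r19: T_19,6=6×110687251039+28958095545=693081601779; T_19,7=7×197462483400+110687251039=1492924634839; T_19,8=8×189036065010+197462483400=1709751003480; T_19,9=9×106175395755+189036065010=1144614626805
r20: T_20,7=7×1492924634839+693081601779=11143554045652; T_20,8=8×1709751003480+1492924634839=15170932662679; T_20,9=9×1144614626805+1709751003480=12011282644725
Read S(20,7) = 11143554045652, S(20,8) = 15170932662679, S(20,9) = 12011282644725.

11143554045652, 15170932662679, 12011282644725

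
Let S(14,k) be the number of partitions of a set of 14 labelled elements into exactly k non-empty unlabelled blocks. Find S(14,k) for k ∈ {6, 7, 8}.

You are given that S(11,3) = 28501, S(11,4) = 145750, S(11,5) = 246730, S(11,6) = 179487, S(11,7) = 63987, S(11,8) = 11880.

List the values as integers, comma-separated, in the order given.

63436373, 49329280, 20912320

r12: T_12,4=4×145750+28501=611501; T_12,5=5×246730+145750=1379400; T_12,6=6×179487+246730=1323652; T_12,7=7×63987+179487=627396; T_12,8=8×11880+63987=159027
r13: T_13,5=5×1379400+611501=7508501; T_13,6=6×1323652+1379400=9321312; T_13,7=7×627396+1323652=5715424; T_13,8=8×159027+627396=1899612
r14: T_14,6=6×9321312+7508501=63436373; T_14,7=7×5715424+9321312=49329280; T_14,8=8×1899612+5715424=20912320
Read S(14,6) = 63436373, S(14,7) = 49329280, S(14,8) = 20912320.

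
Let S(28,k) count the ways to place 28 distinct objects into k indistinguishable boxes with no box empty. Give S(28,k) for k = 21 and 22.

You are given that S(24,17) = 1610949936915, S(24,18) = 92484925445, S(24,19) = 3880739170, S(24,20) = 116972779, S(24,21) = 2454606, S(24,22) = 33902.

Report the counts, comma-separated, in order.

22653141490980, 825906183960

i=25: T(25,18)=1610949936915+18·92484925445=3275678594925 | T(25,19)=92484925445+19·3880739170=166218969675 | T(25,20)=3880739170+20·116972779=6220194750 | T(25,21)=116972779+21·2454606=168519505 | T(25,22)=2454606+22·33902=3200450
i=26: T(26,19)=3275678594925+19·166218969675=6433839018750 | T(26,20)=166218969675+20·6220194750=290622864675 | T(26,21)=6220194750+21·168519505=9759104355 | T(26,22)=168519505+22·3200450=238929405
i=27: T(27,20)=6433839018750+20·290622864675=12246296312250 | T(27,21)=290622864675+21·9759104355=495564056130 | T(27,22)=9759104355+22·238929405=15015551265
i=28: T(28,21)=12246296312250+21·495564056130=22653141490980 | T(28,22)=495564056130+22·15015551265=825906183960
Read S(28,21) = 22653141490980, S(28,22) = 825906183960.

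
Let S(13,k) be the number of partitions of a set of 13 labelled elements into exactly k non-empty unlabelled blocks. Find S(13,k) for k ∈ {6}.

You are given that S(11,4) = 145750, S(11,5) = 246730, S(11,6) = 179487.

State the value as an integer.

9321312

row 12: T[12][5]=5·246730+145750=1379400  T[12][6]=6·179487+246730=1323652
row 13: T[13][6]=6·1323652+1379400=9321312
Read S(13,6) = 9321312.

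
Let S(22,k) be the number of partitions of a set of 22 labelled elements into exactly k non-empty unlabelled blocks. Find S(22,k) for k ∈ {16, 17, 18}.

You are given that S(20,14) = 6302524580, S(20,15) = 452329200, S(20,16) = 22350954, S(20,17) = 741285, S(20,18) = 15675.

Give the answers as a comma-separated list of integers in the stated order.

26046574004, 1404142047, 53374629

@21  (21,15):452329200·15+6302524580→13087462580, (21,16):22350954·16+452329200→809944464, (21,17):741285·17+22350954→34952799, (21,18):15675·18+741285→1023435
@22  (22,16):809944464·16+13087462580→26046574004, (22,17):34952799·17+809944464→1404142047, (22,18):1023435·18+34952799→53374629
Read S(22,16) = 26046574004, S(22,17) = 1404142047, S(22,18) = 53374629.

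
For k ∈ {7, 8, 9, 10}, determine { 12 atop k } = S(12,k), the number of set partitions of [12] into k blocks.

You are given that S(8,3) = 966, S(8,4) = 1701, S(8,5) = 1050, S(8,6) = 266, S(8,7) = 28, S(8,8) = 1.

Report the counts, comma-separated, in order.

627396, 159027, 22275, 1705

i=9: T(9,4)=966+4·1701=7770 | T(9,5)=1701+5·1050=6951 | T(9,6)=1050+6·266=2646 | T(9,7)=266+7·28=462 | T(9,8)=28+8·1=36 | T(9,9)=1+9·0=1
i=10: T(10,5)=7770+5·6951=42525 | T(10,6)=6951+6·2646=22827 | T(10,7)=2646+7·462=5880 | T(10,8)=462+8·36=750 | T(10,9)=36+9·1=45 | T(10,10)=1+10·0=1
i=11: T(11,6)=42525+6·22827=179487 | T(11,7)=22827+7·5880=63987 | T(11,8)=5880+8·750=11880 | T(11,9)=750+9·45=1155 | T(11,10)=45+10·1=55
i=12: T(12,7)=179487+7·63987=627396 | T(12,8)=63987+8·11880=159027 | T(12,9)=11880+9·1155=22275 | T(12,10)=1155+10·55=1705
Read S(12,7) = 627396, S(12,8) = 159027, S(12,9) = 22275, S(12,10) = 1705.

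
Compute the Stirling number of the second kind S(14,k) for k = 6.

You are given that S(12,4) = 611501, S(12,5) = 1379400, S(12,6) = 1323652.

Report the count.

63436373

r13: T_13,5=5×1379400+611501=7508501; T_13,6=6×1323652+1379400=9321312
r14: T_14,6=6×9321312+7508501=63436373
Read S(14,6) = 63436373.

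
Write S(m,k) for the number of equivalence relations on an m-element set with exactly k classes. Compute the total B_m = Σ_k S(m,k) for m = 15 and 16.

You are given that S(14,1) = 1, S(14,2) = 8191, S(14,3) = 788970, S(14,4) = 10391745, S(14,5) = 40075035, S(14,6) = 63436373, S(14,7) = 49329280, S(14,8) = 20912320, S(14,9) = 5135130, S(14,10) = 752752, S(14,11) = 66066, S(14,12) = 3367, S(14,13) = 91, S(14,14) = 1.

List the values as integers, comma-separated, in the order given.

1382958545, 10480142147

@15  (15,1):1·1+0→1, (15,2):8191·2+1→16383, (15,3):788970·3+8191→2375101, (15,4):10391745·4+788970→42355950, (15,5):40075035·5+10391745→210766920, (15,6):63436373·6+40075035→420693273, (15,7):49329280·7+63436373→408741333, (15,8):20912320·8+49329280→216627840, (15,9):5135130·9+20912320→67128490, (15,10):752752·10+5135130→12662650, (15,11):66066·11+752752→1479478, (15,12):3367·12+66066→106470, (15,13):91·13+3367→4550, (15,14):1·14+91→105, (15,15):0·15+1→1
@16  (16,1):1·1+0→1, (16,2):16383·2+1→32767, (16,3):2375101·3+16383→7141686, (16,4):42355950·4+2375101→171798901, (16,5):210766920·5+42355950→1096190550, (16,6):420693273·6+210766920→2734926558, (16,7):408741333·7+420693273→3281882604, (16,8):216627840·8+408741333→2141764053, (16,9):67128490·9+216627840→820784250, (16,10):12662650·10+67128490→193754990, (16,11):1479478·11+12662650→28936908, (16,12):106470·12+1479478→2757118, (16,13):4550·13+106470→165620, (16,14):105·14+4550→6020, (16,15):1·15+105→120, (16,16):0·16+1→1
B_15 = ΣS(15,k) = 1+16383+2375101+42355950+210766920+420693273+408741333+216627840+67128490+12662650+1479478+106470+4550+105+1 = 1382958545
B_16 = ΣS(16,k) = 1+32767+7141686+171798901+1096190550+2734926558+3281882604+2141764053+820784250+193754990+28936908+2757118+165620+6020+120+1 = 10480142147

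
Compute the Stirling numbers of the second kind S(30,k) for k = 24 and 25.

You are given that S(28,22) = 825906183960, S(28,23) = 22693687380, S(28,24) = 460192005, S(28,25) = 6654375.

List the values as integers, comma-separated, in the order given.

i=29: T(29,23)=825906183960+23·22693687380=1347860993700 | T(29,24)=22693687380+24·460192005=33738295500 | T(29,25)=460192005+25·6654375=626551380
i=30: T(30,24)=1347860993700+24·33738295500=2157580085700 | T(30,25)=33738295500+25·626551380=49402080000
Read S(30,24) = 2157580085700, S(30,25) = 49402080000.

2157580085700, 49402080000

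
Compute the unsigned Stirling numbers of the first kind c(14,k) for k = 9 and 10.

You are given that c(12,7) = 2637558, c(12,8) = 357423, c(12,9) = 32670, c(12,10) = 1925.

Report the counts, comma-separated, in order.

16669653, 1474473

@13  (13,8):357423·12+2637558→6926634, (13,9):32670·12+357423→749463, (13,10):1925·12+32670→55770
@14  (14,9):749463·13+6926634→16669653, (14,10):55770·13+749463→1474473
Read c(14,9) = 16669653, c(14,10) = 1474473.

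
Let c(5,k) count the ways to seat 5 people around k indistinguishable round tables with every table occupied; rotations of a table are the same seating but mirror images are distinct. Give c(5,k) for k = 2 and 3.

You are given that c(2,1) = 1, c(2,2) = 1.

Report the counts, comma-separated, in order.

50, 35

[3] T[3,1]:2*1+0=2 · T[3,2]:2*1+1=3 · T[3,3]:2*0+1=1
[4] T[4,1]:3*2+0=6 · T[4,2]:3*3+2=11 · T[4,3]:3*1+3=6
[5] T[5,2]:4*11+6=50 · T[5,3]:4*6+11=35
Read c(5,2) = 50, c(5,3) = 35.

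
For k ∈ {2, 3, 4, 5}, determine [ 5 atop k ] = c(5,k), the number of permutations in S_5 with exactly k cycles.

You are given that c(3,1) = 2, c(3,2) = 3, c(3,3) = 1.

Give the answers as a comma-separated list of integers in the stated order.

@4  (4,1):2·3+0→6, (4,2):3·3+2→11, (4,3):1·3+3→6, (4,4):0·3+1→1
@5  (5,2):11·4+6→50, (5,3):6·4+11→35, (5,4):1·4+6→10, (5,5):0·4+1→1
Read c(5,2) = 50, c(5,3) = 35, c(5,4) = 10, c(5,5) = 1.

50, 35, 10, 1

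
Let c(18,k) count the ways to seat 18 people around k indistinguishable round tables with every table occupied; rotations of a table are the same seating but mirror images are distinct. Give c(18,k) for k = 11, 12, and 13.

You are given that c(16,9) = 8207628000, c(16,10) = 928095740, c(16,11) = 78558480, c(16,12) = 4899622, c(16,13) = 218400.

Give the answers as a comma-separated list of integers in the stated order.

60202693980, 4853222764, 299650806

r17: T_17,10=16×928095740+8207628000=23057159840; T_17,11=16×78558480+928095740=2185031420; T_17,12=16×4899622+78558480=156952432; T_17,13=16×218400+4899622=8394022
r18: T_18,11=17×2185031420+23057159840=60202693980; T_18,12=17×156952432+2185031420=4853222764; T_18,13=17×8394022+156952432=299650806
Read c(18,11) = 60202693980, c(18,12) = 4853222764, c(18,13) = 299650806.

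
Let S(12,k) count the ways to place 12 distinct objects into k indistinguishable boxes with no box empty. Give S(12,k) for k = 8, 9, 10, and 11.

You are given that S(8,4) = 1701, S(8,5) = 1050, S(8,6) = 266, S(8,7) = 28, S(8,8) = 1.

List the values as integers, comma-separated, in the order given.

i=9: T(9,5)=1701+5·1050=6951 | T(9,6)=1050+6·266=2646 | T(9,7)=266+7·28=462 | T(9,8)=28+8·1=36 | T(9,9)=1+9·0=1
i=10: T(10,6)=6951+6·2646=22827 | T(10,7)=2646+7·462=5880 | T(10,8)=462+8·36=750 | T(10,9)=36+9·1=45 | T(10,10)=1+10·0=1
i=11: T(11,7)=22827+7·5880=63987 | T(11,8)=5880+8·750=11880 | T(11,9)=750+9·45=1155 | T(11,10)=45+10·1=55 | T(11,11)=1+11·0=1
i=12: T(12,8)=63987+8·11880=159027 | T(12,9)=11880+9·1155=22275 | T(12,10)=1155+10·55=1705 | T(12,11)=55+11·1=66
Read S(12,8) = 159027, S(12,9) = 22275, S(12,10) = 1705, S(12,11) = 66.

159027, 22275, 1705, 66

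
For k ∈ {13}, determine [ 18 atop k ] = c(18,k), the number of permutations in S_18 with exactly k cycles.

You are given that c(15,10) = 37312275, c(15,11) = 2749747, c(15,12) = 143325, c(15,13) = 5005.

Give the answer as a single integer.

row 16: T[16][11]=15·2749747+37312275=78558480  T[16][12]=15·143325+2749747=4899622  T[16][13]=15·5005+143325=218400
row 17: T[17][12]=16·4899622+78558480=156952432  T[17][13]=16·218400+4899622=8394022
row 18: T[18][13]=17·8394022+156952432=299650806
Read c(18,13) = 299650806.

299650806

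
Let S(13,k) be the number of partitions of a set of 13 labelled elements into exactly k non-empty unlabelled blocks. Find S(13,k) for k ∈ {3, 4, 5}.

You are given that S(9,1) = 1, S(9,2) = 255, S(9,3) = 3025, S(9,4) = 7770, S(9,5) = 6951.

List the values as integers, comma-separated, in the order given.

261625, 2532530, 7508501

@10  (10,1):1·1+0→1, (10,2):255·2+1→511, (10,3):3025·3+255→9330, (10,4):7770·4+3025→34105, (10,5):6951·5+7770→42525
@11  (11,1):1·1+0→1, (11,2):511·2+1→1023, (11,3):9330·3+511→28501, (11,4):34105·4+9330→145750, (11,5):42525·5+34105→246730
@12  (12,2):1023·2+1→2047, (12,3):28501·3+1023→86526, (12,4):145750·4+28501→611501, (12,5):246730·5+145750→1379400
@13  (13,3):86526·3+2047→261625, (13,4):611501·4+86526→2532530, (13,5):1379400·5+611501→7508501
Read S(13,3) = 261625, S(13,4) = 2532530, S(13,5) = 7508501.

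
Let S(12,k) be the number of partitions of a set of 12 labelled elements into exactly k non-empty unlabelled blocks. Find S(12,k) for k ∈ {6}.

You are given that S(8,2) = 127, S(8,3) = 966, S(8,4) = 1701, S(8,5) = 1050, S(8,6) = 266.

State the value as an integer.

1323652

row 9: T[9][3]=3·966+127=3025  T[9][4]=4·1701+966=7770  T[9][5]=5·1050+1701=6951  T[9][6]=6·266+1050=2646
row 10: T[10][4]=4·7770+3025=34105  T[10][5]=5·6951+7770=42525  T[10][6]=6·2646+6951=22827
row 11: T[11][5]=5·42525+34105=246730  T[11][6]=6·22827+42525=179487
row 12: T[12][6]=6·179487+246730=1323652
Read S(12,6) = 1323652.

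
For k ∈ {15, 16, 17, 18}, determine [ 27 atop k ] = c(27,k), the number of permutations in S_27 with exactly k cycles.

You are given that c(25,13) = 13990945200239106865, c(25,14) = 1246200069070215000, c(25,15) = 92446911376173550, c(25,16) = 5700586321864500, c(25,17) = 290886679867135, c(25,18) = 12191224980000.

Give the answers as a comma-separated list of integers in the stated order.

137637641117332879365, 9666373658466991050, 572253155704900800, 28460103232088385

row 26: T[26][14]=25·1246200069070215000+13990945200239106865=45145946926994481865  T[26][15]=25·92446911376173550+1246200069070215000=3557372853474553750  T[26][16]=25·5700586321864500+92446911376173550=234961569422786050  T[26][17]=25·290886679867135+5700586321864500=12972753318542875  T[26][18]=25·12191224980000+290886679867135=595667304367135
row 27: T[27][15]=26·3557372853474553750+45145946926994481865=137637641117332879365  T[27][16]=26·234961569422786050+3557372853474553750=9666373658466991050  T[27][17]=26·12972753318542875+234961569422786050=572253155704900800  T[27][18]=26·595667304367135+12972753318542875=28460103232088385
Read c(27,15) = 137637641117332879365, c(27,16) = 9666373658466991050, c(27,17) = 572253155704900800, c(27,18) = 28460103232088385.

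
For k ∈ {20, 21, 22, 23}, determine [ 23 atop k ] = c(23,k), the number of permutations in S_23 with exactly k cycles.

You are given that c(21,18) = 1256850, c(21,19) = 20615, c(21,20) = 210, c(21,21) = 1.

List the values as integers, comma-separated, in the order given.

2240315, 30107, 253, 1

@22  (22,19):20615·21+1256850→1689765, (22,20):210·21+20615→25025, (22,21):1·21+210→231, (22,22):0·21+1→1
@23  (23,20):25025·22+1689765→2240315, (23,21):231·22+25025→30107, (23,22):1·22+231→253, (23,23):0·22+1→1
Read c(23,20) = 2240315, c(23,21) = 30107, c(23,22) = 253, c(23,23) = 1.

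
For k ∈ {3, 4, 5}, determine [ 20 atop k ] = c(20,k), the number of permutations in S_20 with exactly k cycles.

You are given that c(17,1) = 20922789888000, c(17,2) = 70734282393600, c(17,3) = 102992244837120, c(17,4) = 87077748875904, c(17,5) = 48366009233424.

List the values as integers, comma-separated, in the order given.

668609730341153280, 610116075740491776, 371384787345228000

row 18: T[18][1]=17·20922789888000+0=355687428096000  T[18][2]=17·70734282393600+20922789888000=1223405590579200  T[18][3]=17·102992244837120+70734282393600=1821602444624640  T[18][4]=17·87077748875904+102992244837120=1583313975727488  T[18][5]=17·48366009233424+87077748875904=909299905844112
row 19: T[19][2]=18·1223405590579200+355687428096000=22376988058521600  T[19][3]=18·1821602444624640+1223405590579200=34012249593822720  T[19][4]=18·1583313975727488+1821602444624640=30321254007719424  T[19][5]=18·909299905844112+1583313975727488=17950712280921504
row 20: T[20][3]=19·34012249593822720+22376988058521600=668609730341153280  T[20][4]=19·30321254007719424+34012249593822720=610116075740491776  T[20][5]=19·17950712280921504+30321254007719424=371384787345228000
Read c(20,3) = 668609730341153280, c(20,4) = 610116075740491776, c(20,5) = 371384787345228000.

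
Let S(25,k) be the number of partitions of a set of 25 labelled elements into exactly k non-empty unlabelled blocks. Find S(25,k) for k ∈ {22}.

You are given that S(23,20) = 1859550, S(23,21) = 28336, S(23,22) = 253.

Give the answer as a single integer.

row 24: T[24][21]=21·28336+1859550=2454606  T[24][22]=22·253+28336=33902
row 25: T[25][22]=22·33902+2454606=3200450
Read S(25,22) = 3200450.

3200450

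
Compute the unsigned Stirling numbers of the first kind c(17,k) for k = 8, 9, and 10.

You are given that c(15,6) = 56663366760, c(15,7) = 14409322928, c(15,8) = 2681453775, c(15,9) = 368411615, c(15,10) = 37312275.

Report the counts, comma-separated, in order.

1146901283528, 185953177553, 23057159840

r16: T_16,7=15×14409322928+56663366760=272803210680; T_16,8=15×2681453775+14409322928=54631129553; T_16,9=15×368411615+2681453775=8207628000; T_16,10=15×37312275+368411615=928095740
r17: T_17,8=16×54631129553+272803210680=1146901283528; T_17,9=16×8207628000+54631129553=185953177553; T_17,10=16×928095740+8207628000=23057159840
Read c(17,8) = 1146901283528, c(17,9) = 185953177553, c(17,10) = 23057159840.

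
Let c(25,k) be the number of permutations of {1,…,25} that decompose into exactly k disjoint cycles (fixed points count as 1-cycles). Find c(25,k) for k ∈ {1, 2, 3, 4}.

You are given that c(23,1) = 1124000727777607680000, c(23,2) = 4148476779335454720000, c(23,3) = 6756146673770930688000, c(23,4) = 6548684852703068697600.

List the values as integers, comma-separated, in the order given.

620448401733239439360000, 2342787216398718566400000, 3925495373278097719296000, 3936561409138663118131200

i=24: T(24,1)=0+23·1124000727777607680000=25852016738884976640000 | T(24,2)=1124000727777607680000+23·4148476779335454720000=96538966652493066240000 | T(24,3)=4148476779335454720000+23·6756146673770930688000=159539850276066860544000 | T(24,4)=6756146673770930688000+23·6548684852703068697600=157375898285941510732800
i=25: T(25,1)=0+24·25852016738884976640000=620448401733239439360000 | T(25,2)=25852016738884976640000+24·96538966652493066240000=2342787216398718566400000 | T(25,3)=96538966652493066240000+24·159539850276066860544000=3925495373278097719296000 | T(25,4)=159539850276066860544000+24·157375898285941510732800=3936561409138663118131200
Read c(25,1) = 620448401733239439360000, c(25,2) = 2342787216398718566400000, c(25,3) = 3925495373278097719296000, c(25,4) = 3936561409138663118131200.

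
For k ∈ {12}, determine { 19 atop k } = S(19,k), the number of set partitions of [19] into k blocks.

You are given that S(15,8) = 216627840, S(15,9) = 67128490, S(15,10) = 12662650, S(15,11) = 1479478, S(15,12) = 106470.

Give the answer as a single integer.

23466951300

row 16: T[16][9]=9·67128490+216627840=820784250  T[16][10]=10·12662650+67128490=193754990  T[16][11]=11·1479478+12662650=28936908  T[16][12]=12·106470+1479478=2757118
row 17: T[17][10]=10·193754990+820784250=2758334150  T[17][11]=11·28936908+193754990=512060978  T[17][12]=12·2757118+28936908=62022324
row 18: T[18][11]=11·512060978+2758334150=8391004908  T[18][12]=12·62022324+512060978=1256328866
row 19: T[19][12]=12·1256328866+8391004908=23466951300
Read S(19,12) = 23466951300.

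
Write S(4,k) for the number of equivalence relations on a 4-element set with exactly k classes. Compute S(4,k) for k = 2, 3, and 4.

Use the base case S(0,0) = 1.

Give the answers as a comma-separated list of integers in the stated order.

7, 6, 1

row 1: T[1][1]=1·0+1=1
row 2: T[2][1]=1·1+0=1  T[2][2]=2·0+1=1
row 3: T[3][1]=1·1+0=1  T[3][2]=2·1+1=3  T[3][3]=3·0+1=1
row 4: T[4][2]=2·3+1=7  T[4][3]=3·1+3=6  T[4][4]=4·0+1=1
Read S(4,2) = 7, S(4,3) = 6, S(4,4) = 1.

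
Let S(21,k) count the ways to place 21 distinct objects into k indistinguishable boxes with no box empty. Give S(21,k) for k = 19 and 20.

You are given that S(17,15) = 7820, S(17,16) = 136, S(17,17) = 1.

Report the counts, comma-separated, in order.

row 18: T[18][16]=16·136+7820=9996  T[18][17]=17·1+136=153  T[18][18]=18·0+1=1
row 19: T[19][17]=17·153+9996=12597  T[19][18]=18·1+153=171  T[19][19]=19·0+1=1
row 20: T[20][18]=18·171+12597=15675  T[20][19]=19·1+171=190  T[20][20]=20·0+1=1
row 21: T[21][19]=19·190+15675=19285  T[21][20]=20·1+190=210
Read S(21,19) = 19285, S(21,20) = 210.

19285, 210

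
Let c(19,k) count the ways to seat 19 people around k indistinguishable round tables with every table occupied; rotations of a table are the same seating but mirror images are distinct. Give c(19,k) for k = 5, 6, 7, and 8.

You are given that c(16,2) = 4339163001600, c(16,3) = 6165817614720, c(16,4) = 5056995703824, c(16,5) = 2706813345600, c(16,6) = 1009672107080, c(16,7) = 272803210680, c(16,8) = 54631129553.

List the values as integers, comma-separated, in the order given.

17950712280921504, 7551527592063024, 2353125040549984, 557921681547048

@17  (17,3):6165817614720·16+4339163001600→102992244837120, (17,4):5056995703824·16+6165817614720→87077748875904, (17,5):2706813345600·16+5056995703824→48366009233424, (17,6):1009672107080·16+2706813345600→18861567058880, (17,7):272803210680·16+1009672107080→5374523477960, (17,8):54631129553·16+272803210680→1146901283528
@18  (18,4):87077748875904·17+102992244837120→1583313975727488, (18,5):48366009233424·17+87077748875904→909299905844112, (18,6):18861567058880·17+48366009233424→369012649234384, (18,7):5374523477960·17+18861567058880→110228466184200, (18,8):1146901283528·17+5374523477960→24871845297936
@19  (19,5):909299905844112·18+1583313975727488→17950712280921504, (19,6):369012649234384·18+909299905844112→7551527592063024, (19,7):110228466184200·18+369012649234384→2353125040549984, (19,8):24871845297936·18+110228466184200→557921681547048
Read c(19,5) = 17950712280921504, c(19,6) = 7551527592063024, c(19,7) = 2353125040549984, c(19,8) = 557921681547048.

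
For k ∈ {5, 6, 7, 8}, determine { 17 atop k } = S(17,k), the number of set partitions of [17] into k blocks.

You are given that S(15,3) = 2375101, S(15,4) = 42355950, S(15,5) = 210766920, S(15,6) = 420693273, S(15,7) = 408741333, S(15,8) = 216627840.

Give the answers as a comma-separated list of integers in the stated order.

row 16: T[16][4]=4·42355950+2375101=171798901  T[16][5]=5·210766920+42355950=1096190550  T[16][6]=6·420693273+210766920=2734926558  T[16][7]=7·408741333+420693273=3281882604  T[16][8]=8·216627840+408741333=2141764053
row 17: T[17][5]=5·1096190550+171798901=5652751651  T[17][6]=6·2734926558+1096190550=17505749898  T[17][7]=7·3281882604+2734926558=25708104786  T[17][8]=8·2141764053+3281882604=20415995028
Read S(17,5) = 5652751651, S(17,6) = 17505749898, S(17,7) = 25708104786, S(17,8) = 20415995028.

5652751651, 17505749898, 25708104786, 20415995028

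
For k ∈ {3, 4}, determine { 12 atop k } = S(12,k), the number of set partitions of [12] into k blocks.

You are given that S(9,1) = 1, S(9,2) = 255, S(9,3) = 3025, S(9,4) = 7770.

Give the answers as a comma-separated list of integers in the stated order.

r10: T_10,1=1×1+0=1; T_10,2=2×255+1=511; T_10,3=3×3025+255=9330; T_10,4=4×7770+3025=34105
r11: T_11,2=2×511+1=1023; T_11,3=3×9330+511=28501; T_11,4=4×34105+9330=145750
r12: T_12,3=3×28501+1023=86526; T_12,4=4×145750+28501=611501
Read S(12,3) = 86526, S(12,4) = 611501.

86526, 611501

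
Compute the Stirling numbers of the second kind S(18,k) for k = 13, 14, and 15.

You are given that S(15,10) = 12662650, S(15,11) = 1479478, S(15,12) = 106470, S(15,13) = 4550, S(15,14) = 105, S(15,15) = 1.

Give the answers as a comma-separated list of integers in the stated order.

[16] T[16,11]:11*1479478+12662650=28936908 · T[16,12]:12*106470+1479478=2757118 · T[16,13]:13*4550+106470=165620 · T[16,14]:14*105+4550=6020 · T[16,15]:15*1+105=120
[17] T[17,12]:12*2757118+28936908=62022324 · T[17,13]:13*165620+2757118=4910178 · T[17,14]:14*6020+165620=249900 · T[17,15]:15*120+6020=7820
[18] T[18,13]:13*4910178+62022324=125854638 · T[18,14]:14*249900+4910178=8408778 · T[18,15]:15*7820+249900=367200
Read S(18,13) = 125854638, S(18,14) = 8408778, S(18,15) = 367200.

125854638, 8408778, 367200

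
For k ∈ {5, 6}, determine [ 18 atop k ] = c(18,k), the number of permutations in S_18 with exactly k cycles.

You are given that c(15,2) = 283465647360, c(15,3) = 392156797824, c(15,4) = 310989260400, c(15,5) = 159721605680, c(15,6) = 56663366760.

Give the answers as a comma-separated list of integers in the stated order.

row 16: T[16][3]=15·392156797824+283465647360=6165817614720  T[16][4]=15·310989260400+392156797824=5056995703824  T[16][5]=15·159721605680+310989260400=2706813345600  T[16][6]=15·56663366760+159721605680=1009672107080
row 17: T[17][4]=16·5056995703824+6165817614720=87077748875904  T[17][5]=16·2706813345600+5056995703824=48366009233424  T[17][6]=16·1009672107080+2706813345600=18861567058880
row 18: T[18][5]=17·48366009233424+87077748875904=909299905844112  T[18][6]=17·18861567058880+48366009233424=369012649234384
Read c(18,5) = 909299905844112, c(18,6) = 369012649234384.

909299905844112, 369012649234384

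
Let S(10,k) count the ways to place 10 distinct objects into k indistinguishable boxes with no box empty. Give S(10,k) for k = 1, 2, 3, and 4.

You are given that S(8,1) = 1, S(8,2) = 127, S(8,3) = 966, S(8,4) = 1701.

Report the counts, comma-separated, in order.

[9] T[9,1]:1*1+0=1 · T[9,2]:2*127+1=255 · T[9,3]:3*966+127=3025 · T[9,4]:4*1701+966=7770
[10] T[10,1]:1*1+0=1 · T[10,2]:2*255+1=511 · T[10,3]:3*3025+255=9330 · T[10,4]:4*7770+3025=34105
Read S(10,1) = 1, S(10,2) = 511, S(10,3) = 9330, S(10,4) = 34105.

1, 511, 9330, 34105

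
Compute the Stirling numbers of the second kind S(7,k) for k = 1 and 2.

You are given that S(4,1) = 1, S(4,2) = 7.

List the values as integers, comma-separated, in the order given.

1, 63

@5  (5,1):1·1+0→1, (5,2):7·2+1→15
@6  (6,1):1·1+0→1, (6,2):15·2+1→31
@7  (7,1):1·1+0→1, (7,2):31·2+1→63
Read S(7,1) = 1, S(7,2) = 63.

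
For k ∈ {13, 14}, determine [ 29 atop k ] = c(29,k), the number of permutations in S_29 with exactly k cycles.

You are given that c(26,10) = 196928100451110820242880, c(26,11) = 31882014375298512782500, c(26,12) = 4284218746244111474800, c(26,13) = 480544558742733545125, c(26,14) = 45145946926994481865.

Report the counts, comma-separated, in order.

21590257290787088602515180, 2316762871029690607422990

[27] T[27,11]:26*31882014375298512782500+196928100451110820242880=1025860474208872152587880 · T[27,12]:26*4284218746244111474800+31882014375298512782500=143271701777645411127300 · T[27,13]:26*480544558742733545125+4284218746244111474800=16778377273555183648050 · T[27,14]:26*45145946926994481865+480544558742733545125=1654339178844590073615
[28] T[28,12]:27*143271701777645411127300+1025860474208872152587880=4894196422205298253024980 · T[28,13]:27*16778377273555183648050+143271701777645411127300=596287888163635369624650 · T[28,14]:27*1654339178844590073615+16778377273555183648050=61445535102359115635655
[29] T[29,13]:28*596287888163635369624650+4894196422205298253024980=21590257290787088602515180 · T[29,14]:28*61445535102359115635655+596287888163635369624650=2316762871029690607422990
Read c(29,13) = 21590257290787088602515180, c(29,14) = 2316762871029690607422990.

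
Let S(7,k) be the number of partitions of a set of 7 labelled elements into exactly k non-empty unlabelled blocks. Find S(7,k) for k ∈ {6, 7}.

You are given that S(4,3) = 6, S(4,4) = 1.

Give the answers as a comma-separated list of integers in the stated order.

[5] T[5,4]:4*1+6=10 · T[5,5]:5*0+1=1
[6] T[6,5]:5*1+10=15 · T[6,6]:6*0+1=1
[7] T[7,6]:6*1+15=21 · T[7,7]:7*0+1=1
Read S(7,6) = 21, S(7,7) = 1.

21, 1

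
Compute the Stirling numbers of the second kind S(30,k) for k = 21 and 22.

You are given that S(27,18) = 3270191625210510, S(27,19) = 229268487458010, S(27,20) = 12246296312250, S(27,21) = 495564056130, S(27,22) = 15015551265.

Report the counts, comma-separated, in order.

37058299246258290, 1848018090851790

@28  (28,19):229268487458010·19+3270191625210510→7626292886912700, (28,20):12246296312250·20+229268487458010→474194413703010, (28,21):495564056130·21+12246296312250→22653141490980, (28,22):15015551265·22+495564056130→825906183960
@29  (29,20):474194413703010·20+7626292886912700→17110181160972900, (29,21):22653141490980·21+474194413703010→949910385013590, (29,22):825906183960·22+22653141490980→40823077538100
@30  (30,21):949910385013590·21+17110181160972900→37058299246258290, (30,22):40823077538100·22+949910385013590→1848018090851790
Read S(30,21) = 37058299246258290, S(30,22) = 1848018090851790.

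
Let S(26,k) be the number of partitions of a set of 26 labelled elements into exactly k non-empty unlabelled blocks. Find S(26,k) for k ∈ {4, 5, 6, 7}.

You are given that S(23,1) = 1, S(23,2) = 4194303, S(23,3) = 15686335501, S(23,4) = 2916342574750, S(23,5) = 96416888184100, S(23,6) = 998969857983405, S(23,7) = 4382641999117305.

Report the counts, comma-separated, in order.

187226356946265, 12230196160292565, 224595186974125331, 1631853797991016600

row 24: T[24][2]=2·4194303+1=8388607  T[24][3]=3·15686335501+4194303=47063200806  T[24][4]=4·2916342574750+15686335501=11681056634501  T[24][5]=5·96416888184100+2916342574750=485000783495250  T[24][6]=6·998969857983405+96416888184100=6090236036084530  T[24][7]=7·4382641999117305+998969857983405=31677463851804540
row 25: T[25][3]=3·47063200806+8388607=141197991025  T[25][4]=4·11681056634501+47063200806=46771289738810  T[25][5]=5·485000783495250+11681056634501=2436684974110751  T[25][6]=6·6090236036084530+485000783495250=37026417000002430  T[25][7]=7·31677463851804540+6090236036084530=227832482998716310
row 26: T[26][4]=4·46771289738810+141197991025=187226356946265  T[26][5]=5·2436684974110751+46771289738810=12230196160292565  T[26][6]=6·37026417000002430+2436684974110751=224595186974125331  T[26][7]=7·227832482998716310+37026417000002430=1631853797991016600
Read S(26,4) = 187226356946265, S(26,5) = 12230196160292565, S(26,6) = 224595186974125331, S(26,7) = 1631853797991016600.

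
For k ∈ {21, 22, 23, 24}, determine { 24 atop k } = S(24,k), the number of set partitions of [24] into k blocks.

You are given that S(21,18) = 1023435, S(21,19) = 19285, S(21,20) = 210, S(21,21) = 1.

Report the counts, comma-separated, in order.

2454606, 33902, 276, 1

[22] T[22,19]:19*19285+1023435=1389850 · T[22,20]:20*210+19285=23485 · T[22,21]:21*1+210=231 · T[22,22]:22*0+1=1
[23] T[23,20]:20*23485+1389850=1859550 · T[23,21]:21*231+23485=28336 · T[23,22]:22*1+231=253 · T[23,23]:23*0+1=1
[24] T[24,21]:21*28336+1859550=2454606 · T[24,22]:22*253+28336=33902 · T[24,23]:23*1+253=276 · T[24,24]:24*0+1=1
Read S(24,21) = 2454606, S(24,22) = 33902, S(24,23) = 276, S(24,24) = 1.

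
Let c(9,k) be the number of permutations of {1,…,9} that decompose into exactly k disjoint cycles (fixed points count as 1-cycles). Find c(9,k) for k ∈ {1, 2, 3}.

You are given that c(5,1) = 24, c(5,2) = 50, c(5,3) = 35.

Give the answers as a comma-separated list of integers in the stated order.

row 6: T[6][1]=5·24+0=120  T[6][2]=5·50+24=274  T[6][3]=5·35+50=225
row 7: T[7][1]=6·120+0=720  T[7][2]=6·274+120=1764  T[7][3]=6·225+274=1624
row 8: T[8][1]=7·720+0=5040  T[8][2]=7·1764+720=13068  T[8][3]=7·1624+1764=13132
row 9: T[9][1]=8·5040+0=40320  T[9][2]=8·13068+5040=109584  T[9][3]=8·13132+13068=118124
Read c(9,1) = 40320, c(9,2) = 109584, c(9,3) = 118124.

40320, 109584, 118124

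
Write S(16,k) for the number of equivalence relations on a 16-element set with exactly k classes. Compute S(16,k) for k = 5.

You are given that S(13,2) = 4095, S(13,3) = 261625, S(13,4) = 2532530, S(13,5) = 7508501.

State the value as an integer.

1096190550

[14] T[14,3]:3*261625+4095=788970 · T[14,4]:4*2532530+261625=10391745 · T[14,5]:5*7508501+2532530=40075035
[15] T[15,4]:4*10391745+788970=42355950 · T[15,5]:5*40075035+10391745=210766920
[16] T[16,5]:5*210766920+42355950=1096190550
Read S(16,5) = 1096190550.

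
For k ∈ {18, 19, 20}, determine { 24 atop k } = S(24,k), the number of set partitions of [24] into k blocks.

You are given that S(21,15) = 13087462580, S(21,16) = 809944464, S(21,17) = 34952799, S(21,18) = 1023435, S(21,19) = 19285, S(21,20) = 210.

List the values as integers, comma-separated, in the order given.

92484925445, 3880739170, 116972779

i=22: T(22,16)=13087462580+16·809944464=26046574004 | T(22,17)=809944464+17·34952799=1404142047 | T(22,18)=34952799+18·1023435=53374629 | T(22,19)=1023435+19·19285=1389850 | T(22,20)=19285+20·210=23485
i=23: T(23,17)=26046574004+17·1404142047=49916988803 | T(23,18)=1404142047+18·53374629=2364885369 | T(23,19)=53374629+19·1389850=79781779 | T(23,20)=1389850+20·23485=1859550
i=24: T(24,18)=49916988803+18·2364885369=92484925445 | T(24,19)=2364885369+19·79781779=3880739170 | T(24,20)=79781779+20·1859550=116972779
Read S(24,18) = 92484925445, S(24,19) = 3880739170, S(24,20) = 116972779.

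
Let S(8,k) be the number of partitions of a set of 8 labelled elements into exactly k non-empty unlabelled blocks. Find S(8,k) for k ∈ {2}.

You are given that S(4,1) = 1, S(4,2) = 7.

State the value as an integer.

r5: T_5,1=1×1+0=1; T_5,2=2×7+1=15
r6: T_6,1=1×1+0=1; T_6,2=2×15+1=31
r7: T_7,1=1×1+0=1; T_7,2=2×31+1=63
r8: T_8,2=2×63+1=127
Read S(8,2) = 127.

127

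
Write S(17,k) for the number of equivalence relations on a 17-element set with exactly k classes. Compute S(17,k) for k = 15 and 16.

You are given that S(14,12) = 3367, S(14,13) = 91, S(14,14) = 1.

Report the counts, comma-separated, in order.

row 15: T[15][13]=13·91+3367=4550  T[15][14]=14·1+91=105  T[15][15]=15·0+1=1
row 16: T[16][14]=14·105+4550=6020  T[16][15]=15·1+105=120  T[16][16]=16·0+1=1
row 17: T[17][15]=15·120+6020=7820  T[17][16]=16·1+120=136
Read S(17,15) = 7820, S(17,16) = 136.

7820, 136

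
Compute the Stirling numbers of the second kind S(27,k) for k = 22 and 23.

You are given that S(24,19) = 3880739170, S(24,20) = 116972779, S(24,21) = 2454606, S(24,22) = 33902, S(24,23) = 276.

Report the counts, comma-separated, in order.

15015551265, 333832005

row 25: T[25][20]=20·116972779+3880739170=6220194750  T[25][21]=21·2454606+116972779=168519505  T[25][22]=22·33902+2454606=3200450  T[25][23]=23·276+33902=40250
row 26: T[26][21]=21·168519505+6220194750=9759104355  T[26][22]=22·3200450+168519505=238929405  T[26][23]=23·40250+3200450=4126200
row 27: T[27][22]=22·238929405+9759104355=15015551265  T[27][23]=23·4126200+238929405=333832005
Read S(27,22) = 15015551265, S(27,23) = 333832005.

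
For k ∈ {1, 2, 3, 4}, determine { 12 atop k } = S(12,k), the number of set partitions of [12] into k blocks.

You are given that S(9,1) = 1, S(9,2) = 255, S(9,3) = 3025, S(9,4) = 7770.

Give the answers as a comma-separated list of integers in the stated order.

r10: T_10,1=1×1+0=1; T_10,2=2×255+1=511; T_10,3=3×3025+255=9330; T_10,4=4×7770+3025=34105
r11: T_11,1=1×1+0=1; T_11,2=2×511+1=1023; T_11,3=3×9330+511=28501; T_11,4=4×34105+9330=145750
r12: T_12,1=1×1+0=1; T_12,2=2×1023+1=2047; T_12,3=3×28501+1023=86526; T_12,4=4×145750+28501=611501
Read S(12,1) = 1, S(12,2) = 2047, S(12,3) = 86526, S(12,4) = 611501.

1, 2047, 86526, 611501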